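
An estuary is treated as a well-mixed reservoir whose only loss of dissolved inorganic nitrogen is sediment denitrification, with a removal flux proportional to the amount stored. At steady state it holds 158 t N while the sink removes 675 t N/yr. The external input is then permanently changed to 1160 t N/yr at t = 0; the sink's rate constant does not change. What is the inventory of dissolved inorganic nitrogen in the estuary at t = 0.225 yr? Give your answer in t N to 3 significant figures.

228 t N

τ = M₀/F₀ = 158/675 = 0.2341 yr; rate constant k = 1/τ.
New steady state M_∞ = F₁/k = F₁·τ = 1160 × 0.2341 = 271.53 t N.
M(t) = M_∞ + (M₀ − M_∞)·e^(−t/τ); t/τ = 0.225/0.2341 = 0.9612, so e^(−t/τ) = 0.3824.
M(t) = 271.53 − 113.5 × 0.3824 = 228.11 t N.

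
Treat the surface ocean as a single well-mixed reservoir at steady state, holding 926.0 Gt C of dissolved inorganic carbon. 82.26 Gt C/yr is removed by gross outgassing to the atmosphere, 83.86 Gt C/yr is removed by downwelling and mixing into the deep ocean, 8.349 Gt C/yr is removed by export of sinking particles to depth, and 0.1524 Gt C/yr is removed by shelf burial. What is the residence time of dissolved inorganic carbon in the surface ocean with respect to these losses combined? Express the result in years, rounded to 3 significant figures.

5.30 yr

Total removal = 82.26 + 83.86 + 8.349 + 0.1524 = 174.62 Gt C/yr.
τ = M / ΣF_out = 926.0 / 174.62 = 5.303 yr.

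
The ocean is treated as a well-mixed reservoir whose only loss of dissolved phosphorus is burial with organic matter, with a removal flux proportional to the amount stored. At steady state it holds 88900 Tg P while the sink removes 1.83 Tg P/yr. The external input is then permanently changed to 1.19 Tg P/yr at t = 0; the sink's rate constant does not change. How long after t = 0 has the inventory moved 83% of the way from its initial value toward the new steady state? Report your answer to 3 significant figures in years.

86100 yr

τ = M₀/F₀ = 88900/1.83 = 48580 yr.
The remaining gap fraction is e^(−t/τ); 83% covered ⇒ e^(−t/τ) = 0.170.
t = −τ ln(0.170) = 48580 × 1.772 = 86080 yr.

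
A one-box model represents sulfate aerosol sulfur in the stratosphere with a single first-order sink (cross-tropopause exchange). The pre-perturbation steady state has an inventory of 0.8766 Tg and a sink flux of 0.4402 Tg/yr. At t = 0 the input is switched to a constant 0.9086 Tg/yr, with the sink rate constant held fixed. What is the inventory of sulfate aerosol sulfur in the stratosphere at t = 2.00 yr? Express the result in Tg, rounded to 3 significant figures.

1.47 Tg

τ = M₀/F₀ = 0.8766/0.4402 = 1.991 yr; rate constant k = 1/τ.
New steady state M_∞ = F₁/k = F₁·τ = 0.9086 × 1.991 = 1.8094 Tg.
M(t) = M_∞ + (M₀ − M_∞)·e^(−t/τ); t/τ = 2.00/1.991 = 1.004, so e^(−t/τ) = 0.3663.
M(t) = 1.8094 − 0.9328 × 0.3663 = 1.4677 Tg.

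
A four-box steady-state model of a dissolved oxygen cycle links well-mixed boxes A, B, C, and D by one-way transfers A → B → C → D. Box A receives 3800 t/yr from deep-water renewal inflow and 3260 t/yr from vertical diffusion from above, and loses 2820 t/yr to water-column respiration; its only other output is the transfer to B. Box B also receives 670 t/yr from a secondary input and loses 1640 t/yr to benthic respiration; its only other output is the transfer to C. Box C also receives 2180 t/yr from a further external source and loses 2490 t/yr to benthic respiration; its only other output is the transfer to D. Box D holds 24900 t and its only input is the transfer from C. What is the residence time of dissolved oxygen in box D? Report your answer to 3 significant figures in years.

8.41 yr

Box A: F(A→B) = (3800 + 3260) − 2820 = 4240.0 t/yr.
Box B: F(B→C) = (4240.0 + 670) − 1640 = 3270.0 t/yr.
Box C: F(C→D) = (3270.0 + 2180) − 2490 = 2960.0 t/yr.
Box D throughput = its input = 2960.0 t/yr; τ = 24900 / 2960.0 = 8.412 yr.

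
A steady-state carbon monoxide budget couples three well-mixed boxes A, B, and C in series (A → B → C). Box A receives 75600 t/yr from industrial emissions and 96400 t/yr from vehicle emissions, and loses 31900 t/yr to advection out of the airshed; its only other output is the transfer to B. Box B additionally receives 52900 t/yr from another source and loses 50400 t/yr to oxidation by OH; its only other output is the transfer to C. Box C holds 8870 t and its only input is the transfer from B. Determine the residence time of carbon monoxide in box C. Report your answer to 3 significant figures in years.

Box A: F(A→B) = (75600 + 96400) − 31900 = 140100 t/yr.
Box B: F(B→C) = (140100 + 52900) − 50400 = 142600 t/yr.
Box C throughput = its input = 142600 t/yr; τ = 8870 / 142600 = 0.06220 yr.

0.0622 yr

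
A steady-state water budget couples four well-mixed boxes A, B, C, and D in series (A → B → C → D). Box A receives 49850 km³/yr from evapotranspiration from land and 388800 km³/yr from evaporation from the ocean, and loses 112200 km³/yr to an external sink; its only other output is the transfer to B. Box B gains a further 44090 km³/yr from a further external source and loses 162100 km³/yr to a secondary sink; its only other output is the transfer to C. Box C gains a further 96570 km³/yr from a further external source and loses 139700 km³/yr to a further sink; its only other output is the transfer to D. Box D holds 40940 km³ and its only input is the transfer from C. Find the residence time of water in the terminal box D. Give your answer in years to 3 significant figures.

0.248 yr

Box A: F(A→B) = (49850 + 388800) − 112200 = 326450 km³/yr.
Box B: F(B→C) = (326450 + 44090) − 162100 = 208440 km³/yr.
Box C: F(C→D) = (208440 + 96570) − 139700 = 165310 km³/yr.
Box D throughput = its input = 165310 km³/yr; τ = 40940 / 165310 = 0.2477 yr.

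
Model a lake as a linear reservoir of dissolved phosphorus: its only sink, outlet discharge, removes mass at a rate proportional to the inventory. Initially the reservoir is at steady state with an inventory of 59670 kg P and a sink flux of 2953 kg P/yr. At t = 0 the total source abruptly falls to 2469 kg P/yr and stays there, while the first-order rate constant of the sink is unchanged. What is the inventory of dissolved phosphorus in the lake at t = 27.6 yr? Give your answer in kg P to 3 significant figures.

52400 kg P

τ = M₀/F₀ = 59670/2953 = 20.21 yr; rate constant k = 1/τ.
New steady state M_∞ = F₁/k = F₁·τ = 2469 × 20.21 = 49890 kg P.
M(t) = M_∞ + (M₀ − M_∞)·e^(−t/τ); t/τ = 27.6/20.21 = 1.366, so e^(−t/τ) = 0.2552.
M(t) = 49890 + 9780 × 0.2552 = 52385 kg P.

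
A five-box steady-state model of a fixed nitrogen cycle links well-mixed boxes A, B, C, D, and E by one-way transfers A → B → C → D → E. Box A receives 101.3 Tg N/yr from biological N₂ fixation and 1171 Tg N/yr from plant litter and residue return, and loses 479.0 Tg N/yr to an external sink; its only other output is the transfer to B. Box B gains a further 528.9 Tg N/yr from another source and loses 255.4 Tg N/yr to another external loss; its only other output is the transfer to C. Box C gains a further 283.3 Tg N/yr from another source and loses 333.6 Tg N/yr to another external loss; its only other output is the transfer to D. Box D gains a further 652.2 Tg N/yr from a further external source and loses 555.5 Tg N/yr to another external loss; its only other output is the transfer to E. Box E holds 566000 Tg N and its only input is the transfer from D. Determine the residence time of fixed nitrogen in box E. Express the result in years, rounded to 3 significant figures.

508 yr

Box A: F(A→B) = (101.3 + 1171) − 479.0 = 793.30 Tg N/yr.
Box B: F(B→C) = (793.30 + 528.9) − 255.4 = 1066.8 Tg N/yr.
Box C: F(C→D) = (1066.8 + 283.3) − 333.6 = 1016.5 Tg N/yr.
Box D: F(D→E) = (1016.5 + 652.2) − 555.5 = 1113.2 Tg N/yr.
Box E throughput = its input = 1113.2 Tg N/yr; τ = 566000 / 1113.2 = 508.4 yr.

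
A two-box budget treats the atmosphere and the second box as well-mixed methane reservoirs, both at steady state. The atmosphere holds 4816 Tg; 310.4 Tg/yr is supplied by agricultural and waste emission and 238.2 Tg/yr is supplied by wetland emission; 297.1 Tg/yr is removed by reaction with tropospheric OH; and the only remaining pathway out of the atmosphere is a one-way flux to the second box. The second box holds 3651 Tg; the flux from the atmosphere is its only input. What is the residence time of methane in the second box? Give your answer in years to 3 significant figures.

14.5 yr

Balance the atmosphere: ΣF_in = 310.4 + 238.2 = 548.60 Tg/yr.
Flux to the second box = ΣF_in − (297.1) = 251.50 Tg/yr.
At steady state the output of the second box equals its input, 251.50 Tg/yr.
τ = M / F = 3651 / 251.50 = 14.52 yr.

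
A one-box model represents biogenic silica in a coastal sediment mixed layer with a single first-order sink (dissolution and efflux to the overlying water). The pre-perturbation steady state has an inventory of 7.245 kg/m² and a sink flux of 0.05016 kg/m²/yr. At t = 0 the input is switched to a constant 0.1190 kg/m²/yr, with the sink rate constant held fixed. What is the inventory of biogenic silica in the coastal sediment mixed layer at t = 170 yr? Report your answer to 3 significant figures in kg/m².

14.1 kg/m²

Residence time τ = M₀/F₀ = 144.4 yr. The eventual steady state is M_∞ = M₀·(F₁/F₀) = 7.245 × 0.1190/0.05016 = 17.188 kg/m².
The anomaly ΔM(t) = M(t) − M_∞ decays as ΔM₀·e^(−t/τ) with ΔM₀ = 7.245 − 17.188 = −9.943 kg/m².
At t = 170 yr, e^(−t/τ) = e^(−1.177) = 0.3082, so ΔM = −3.065 kg/m² and M = 17.188 − 3.065 = 14.124 kg/m².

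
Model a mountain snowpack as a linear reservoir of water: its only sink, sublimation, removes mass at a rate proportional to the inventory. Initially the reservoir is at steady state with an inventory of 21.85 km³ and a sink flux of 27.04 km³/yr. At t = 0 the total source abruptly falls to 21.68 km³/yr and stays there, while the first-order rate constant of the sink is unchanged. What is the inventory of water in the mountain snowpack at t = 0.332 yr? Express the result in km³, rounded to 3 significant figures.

The sink rate constant is k = F₀/M₀ = 27.04/21.85 = 1.238 yr⁻¹.
Solving dM/dt = F₁ − kM with M(0) = M₀ gives M(t) = F₁/k + (M₀ − F₁/k)·e^(−kt).
F₁/k = 21.68/1.238 = 17.519 km³; kt = 1.238 × 0.332 = 0.4109, e^(−kt) = 0.6631.
M(0.332) = 17.519 + (21.85 − 17.519) × 0.6631 = 17.519 + 2.872 = 20.391 km³.

20.4 km³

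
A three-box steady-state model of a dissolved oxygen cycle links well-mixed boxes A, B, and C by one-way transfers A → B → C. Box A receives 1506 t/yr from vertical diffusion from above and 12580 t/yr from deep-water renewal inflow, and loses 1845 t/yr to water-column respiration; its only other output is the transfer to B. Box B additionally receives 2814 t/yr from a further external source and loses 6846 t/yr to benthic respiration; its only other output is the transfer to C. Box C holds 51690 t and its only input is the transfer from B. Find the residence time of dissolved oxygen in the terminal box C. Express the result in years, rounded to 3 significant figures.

Box A: F(A→B) = (1506 + 12580) − 1845 = 12241 t/yr.
Box B: F(B→C) = (12241 + 2814) − 6846 = 8209.0 t/yr.
Box C throughput = its input = 8209.0 t/yr; τ = 51690 / 8209.0 = 6.297 yr.

6.30 yr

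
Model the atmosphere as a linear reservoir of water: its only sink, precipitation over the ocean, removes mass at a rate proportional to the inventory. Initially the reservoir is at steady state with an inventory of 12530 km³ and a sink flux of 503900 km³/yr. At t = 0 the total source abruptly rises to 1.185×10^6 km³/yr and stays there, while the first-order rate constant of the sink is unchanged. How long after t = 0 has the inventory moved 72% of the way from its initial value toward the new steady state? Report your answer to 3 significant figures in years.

0.0317 yr

τ = M₀/F₀ = 12530/503900 = 0.02487 yr.
The remaining gap fraction is e^(−t/τ); 72% covered ⇒ e^(−t/τ) = 0.280.
t = −τ ln(0.280) = 0.02487 × 1.273 = 0.03165 yr.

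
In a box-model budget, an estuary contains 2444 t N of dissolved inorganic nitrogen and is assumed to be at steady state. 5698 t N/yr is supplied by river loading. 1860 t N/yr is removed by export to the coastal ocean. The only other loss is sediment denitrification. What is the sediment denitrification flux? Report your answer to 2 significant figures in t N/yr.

At steady state ΣF_in = ΣF_out.
ΣF_in = 5698.0 t N/yr.
Sediment denitrification flux = ΣF_in − (1860) = 5698.0 − 1860 = 3838 t N/yr.

3800 t N/yr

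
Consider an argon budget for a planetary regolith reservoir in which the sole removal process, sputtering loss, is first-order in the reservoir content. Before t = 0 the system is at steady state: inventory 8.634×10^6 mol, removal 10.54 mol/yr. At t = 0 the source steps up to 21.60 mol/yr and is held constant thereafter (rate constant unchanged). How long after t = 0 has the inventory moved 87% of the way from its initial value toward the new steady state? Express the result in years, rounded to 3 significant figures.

τ = M₀/F₀ = 8.634×10^6/10.54 = 819200 yr.
The remaining gap fraction is e^(−t/τ); 87% covered ⇒ e^(−t/τ) = 0.130.
t = −τ ln(0.130) = 819200 × 2.040 = 1.671×10^6 yr.

1.67×10^6 yr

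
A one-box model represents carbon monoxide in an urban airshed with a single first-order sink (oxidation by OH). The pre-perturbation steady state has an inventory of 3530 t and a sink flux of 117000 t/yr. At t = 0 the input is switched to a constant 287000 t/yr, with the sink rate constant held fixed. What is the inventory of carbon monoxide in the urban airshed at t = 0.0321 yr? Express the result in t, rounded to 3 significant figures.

6890 t

τ = M₀/F₀ = 3530/117000 = 0.03017 yr; rate constant k = 1/τ.
New steady state M_∞ = F₁/k = F₁·τ = 287000 × 0.03017 = 8659.1 t.
M(t) = M_∞ + (M₀ − M_∞)·e^(−t/τ); t/τ = 0.0321/0.03017 = 1.064, so e^(−t/τ) = 0.3451.
M(t) = 8659.1 − 5129 × 0.3451 = 6889.1 t.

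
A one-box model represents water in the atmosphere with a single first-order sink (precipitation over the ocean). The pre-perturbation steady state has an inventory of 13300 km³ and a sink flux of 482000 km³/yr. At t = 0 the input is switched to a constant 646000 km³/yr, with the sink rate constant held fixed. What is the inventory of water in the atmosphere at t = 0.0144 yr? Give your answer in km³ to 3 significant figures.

15100 km³

The sink rate constant is k = F₀/M₀ = 482000/13300 = 36.24 yr⁻¹.
Solving dM/dt = F₁ − kM with M(0) = M₀ gives M(t) = F₁/k + (M₀ − F₁/k)·e^(−kt).
F₁/k = 646000/36.24 = 17825 km³; kt = 36.24 × 0.0144 = 0.5219, e^(−kt) = 0.5934.
M(0.0144) = 17825 + (13300 − 17825) × 0.5934 = 17825 − 2685 = 15140 km³.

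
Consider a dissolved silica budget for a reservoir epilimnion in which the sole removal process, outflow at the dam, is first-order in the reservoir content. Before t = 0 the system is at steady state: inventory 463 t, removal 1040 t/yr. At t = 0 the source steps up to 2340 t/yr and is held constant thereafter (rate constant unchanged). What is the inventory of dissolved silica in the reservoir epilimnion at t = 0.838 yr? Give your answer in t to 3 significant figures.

τ = M₀/F₀ = 463/1040 = 0.4452 yr; rate constant k = 1/τ.
New steady state M_∞ = F₁/k = F₁·τ = 2340 × 0.4452 = 1041.8 t.
M(t) = M_∞ + (M₀ − M_∞)·e^(−t/τ); t/τ = 0.838/0.4452 = 1.882, so e^(−t/τ) = 0.1522.
M(t) = 1041.8 − 578.8 × 0.1522 = 953.64 t.

954 t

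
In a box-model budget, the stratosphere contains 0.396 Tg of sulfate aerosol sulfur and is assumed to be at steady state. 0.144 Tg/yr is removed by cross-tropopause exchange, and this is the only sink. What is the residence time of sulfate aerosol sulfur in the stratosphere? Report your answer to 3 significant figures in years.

τ = M / F = 0.396 / 0.144 = 2.750 yr.

2.75 yr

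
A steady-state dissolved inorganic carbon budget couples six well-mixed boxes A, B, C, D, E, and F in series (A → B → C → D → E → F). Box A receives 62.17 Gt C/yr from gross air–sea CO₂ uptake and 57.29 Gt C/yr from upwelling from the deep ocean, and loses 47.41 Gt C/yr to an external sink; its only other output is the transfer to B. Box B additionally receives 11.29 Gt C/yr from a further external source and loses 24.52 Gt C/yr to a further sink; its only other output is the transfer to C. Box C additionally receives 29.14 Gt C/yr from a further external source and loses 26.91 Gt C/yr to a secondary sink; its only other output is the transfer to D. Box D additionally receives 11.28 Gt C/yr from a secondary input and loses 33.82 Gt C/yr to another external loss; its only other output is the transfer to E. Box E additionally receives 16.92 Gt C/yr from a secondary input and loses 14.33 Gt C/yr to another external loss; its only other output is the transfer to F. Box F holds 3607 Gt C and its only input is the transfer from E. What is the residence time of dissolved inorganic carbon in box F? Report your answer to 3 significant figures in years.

Box A: F(A→B) = (62.17 + 57.29) − 47.41 = 72.050 Gt C/yr.
Box B: F(B→C) = (72.050 + 11.29) − 24.52 = 58.820 Gt C/yr.
Box C: F(C→D) = (58.820 + 29.14) − 26.91 = 61.050 Gt C/yr.
Box D: F(D→E) = (61.050 + 11.28) − 33.82 = 38.510 Gt C/yr.
Box E: F(E→F) = (38.510 + 16.92) − 14.33 = 41.100 Gt C/yr.
Box F throughput = its input = 41.100 Gt C/yr; τ = 3607 / 41.100 = 87.76 yr.

87.8 yr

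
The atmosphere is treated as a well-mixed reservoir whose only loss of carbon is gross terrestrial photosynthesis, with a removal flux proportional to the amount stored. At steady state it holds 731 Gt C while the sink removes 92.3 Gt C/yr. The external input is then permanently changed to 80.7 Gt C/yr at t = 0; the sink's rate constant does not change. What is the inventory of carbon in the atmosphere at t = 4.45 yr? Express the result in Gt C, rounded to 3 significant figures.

τ = M₀/F₀ = 731/92.3 = 7.920 yr; rate constant k = 1/τ.
New steady state M_∞ = F₁/k = F₁·τ = 80.7 × 7.920 = 639.13 Gt C.
M(t) = M_∞ + (M₀ − M_∞)·e^(−t/τ); t/τ = 4.45/7.920 = 0.5619, so e^(−t/τ) = 0.5701.
M(t) = 639.13 + 91.87 × 0.5701 = 691.51 Gt C.

692 Gt C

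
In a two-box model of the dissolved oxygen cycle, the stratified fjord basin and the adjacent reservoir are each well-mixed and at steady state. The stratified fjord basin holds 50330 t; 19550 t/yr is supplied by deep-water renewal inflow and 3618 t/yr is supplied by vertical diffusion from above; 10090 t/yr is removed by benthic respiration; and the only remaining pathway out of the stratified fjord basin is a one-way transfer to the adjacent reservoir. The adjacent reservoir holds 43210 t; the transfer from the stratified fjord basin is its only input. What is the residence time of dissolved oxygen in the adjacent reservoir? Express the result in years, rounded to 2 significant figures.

3.3 yr

Balance the stratified fjord basin: ΣF_in = 19550 + 3618 = 23168 t/yr.
Transfer to the adjacent reservoir = ΣF_in − (10090) = 13078 t/yr.
At steady state the output of the adjacent reservoir equals its input, 13078 t/yr.
τ = M / F = 43210 / 13078 = 3.304 yr.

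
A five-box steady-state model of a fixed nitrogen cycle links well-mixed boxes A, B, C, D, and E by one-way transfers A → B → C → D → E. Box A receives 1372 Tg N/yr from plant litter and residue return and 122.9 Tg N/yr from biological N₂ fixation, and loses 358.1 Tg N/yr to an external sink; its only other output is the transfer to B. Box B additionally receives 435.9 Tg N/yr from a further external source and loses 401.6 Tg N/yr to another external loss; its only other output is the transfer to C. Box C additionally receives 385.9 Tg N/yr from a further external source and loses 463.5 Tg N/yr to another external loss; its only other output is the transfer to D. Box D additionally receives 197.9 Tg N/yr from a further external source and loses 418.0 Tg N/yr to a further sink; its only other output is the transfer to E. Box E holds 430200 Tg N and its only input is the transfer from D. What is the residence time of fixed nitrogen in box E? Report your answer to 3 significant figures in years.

493 yr

Box A: F(A→B) = (1372 + 122.9) − 358.1 = 1136.8 Tg N/yr.
Box B: F(B→C) = (1136.8 + 435.9) − 401.6 = 1171.1 Tg N/yr.
Box C: F(C→D) = (1171.1 + 385.9) − 463.5 = 1093.5 Tg N/yr.
Box D: F(D→E) = (1093.5 + 197.9) − 418.0 = 873.40 Tg N/yr.
Box E throughput = its input = 873.40 Tg N/yr; τ = 430200 / 873.40 = 492.6 yr.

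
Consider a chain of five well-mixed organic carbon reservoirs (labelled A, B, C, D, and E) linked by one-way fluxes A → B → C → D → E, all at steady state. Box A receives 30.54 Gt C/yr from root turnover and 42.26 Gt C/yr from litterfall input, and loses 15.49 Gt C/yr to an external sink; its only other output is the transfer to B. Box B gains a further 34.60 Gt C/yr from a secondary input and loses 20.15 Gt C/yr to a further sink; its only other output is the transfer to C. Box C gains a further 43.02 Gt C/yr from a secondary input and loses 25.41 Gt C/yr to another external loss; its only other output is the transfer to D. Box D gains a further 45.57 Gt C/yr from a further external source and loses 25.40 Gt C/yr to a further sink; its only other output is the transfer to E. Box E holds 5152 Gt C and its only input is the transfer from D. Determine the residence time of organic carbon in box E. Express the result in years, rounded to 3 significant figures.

47.0 yr

Box A: F(A→B) = (30.54 + 42.26) − 15.49 = 57.310 Gt C/yr.
Box B: F(B→C) = (57.310 + 34.60) − 20.15 = 71.760 Gt C/yr.
Box C: F(C→D) = (71.760 + 43.02) − 25.41 = 89.370 Gt C/yr.
Box D: F(D→E) = (89.370 + 45.57) − 25.40 = 109.54 Gt C/yr.
Box E throughput = its input = 109.54 Gt C/yr; τ = 5152 / 109.54 = 47.03 yr.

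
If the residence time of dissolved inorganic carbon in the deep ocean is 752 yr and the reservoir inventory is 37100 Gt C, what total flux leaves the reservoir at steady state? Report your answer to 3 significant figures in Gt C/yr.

F = M / τ = 37100 / 752 = 49.34 Gt C/yr.

49.3 Gt C/yr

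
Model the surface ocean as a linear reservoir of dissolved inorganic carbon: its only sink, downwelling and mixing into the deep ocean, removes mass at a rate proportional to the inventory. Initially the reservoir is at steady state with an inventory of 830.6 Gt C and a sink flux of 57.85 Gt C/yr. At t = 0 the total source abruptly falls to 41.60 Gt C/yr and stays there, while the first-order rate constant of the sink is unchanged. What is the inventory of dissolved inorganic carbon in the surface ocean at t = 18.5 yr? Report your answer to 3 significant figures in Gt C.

τ = M₀/F₀ = 830.6/57.85 = 14.36 yr; rate constant k = 1/τ.
New steady state M_∞ = F₁/k = F₁·τ = 41.60 × 14.36 = 597.29 Gt C.
M(t) = M_∞ + (M₀ − M_∞)·e^(−t/τ); t/τ = 18.5/14.36 = 1.288, so e^(−t/τ) = 0.2757.
M(t) = 597.29 + 233.3 × 0.2757 = 661.61 Gt C.

662 Gt C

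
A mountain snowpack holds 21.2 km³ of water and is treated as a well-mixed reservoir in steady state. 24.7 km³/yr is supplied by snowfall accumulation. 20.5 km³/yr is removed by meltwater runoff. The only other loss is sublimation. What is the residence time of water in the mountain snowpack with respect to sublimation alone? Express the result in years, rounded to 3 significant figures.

5.05 yr

At steady state ΣF_in = ΣF_out.
ΣF_in = 24.700 km³/yr.
Sublimation flux = ΣF_in − (20.5) = 24.700 − 20.50 = 4.200 km³/yr.
τ = M / F = 21.2 / 4.200 = 5.048 yr.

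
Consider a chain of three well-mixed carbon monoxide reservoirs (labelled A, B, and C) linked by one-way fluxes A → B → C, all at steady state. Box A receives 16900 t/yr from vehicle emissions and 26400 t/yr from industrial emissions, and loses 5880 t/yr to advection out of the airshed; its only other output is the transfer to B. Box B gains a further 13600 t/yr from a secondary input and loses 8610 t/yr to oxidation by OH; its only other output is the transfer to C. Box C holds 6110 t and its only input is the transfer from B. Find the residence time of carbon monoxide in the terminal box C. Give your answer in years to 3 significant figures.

Box A: F(A→B) = (16900 + 26400) − 5880 = 37420 t/yr.
Box B: F(B→C) = (37420 + 13600) − 8610 = 42410 t/yr.
Box C throughput = its input = 42410 t/yr; τ = 6110 / 42410 = 0.1441 yr.

0.144 yr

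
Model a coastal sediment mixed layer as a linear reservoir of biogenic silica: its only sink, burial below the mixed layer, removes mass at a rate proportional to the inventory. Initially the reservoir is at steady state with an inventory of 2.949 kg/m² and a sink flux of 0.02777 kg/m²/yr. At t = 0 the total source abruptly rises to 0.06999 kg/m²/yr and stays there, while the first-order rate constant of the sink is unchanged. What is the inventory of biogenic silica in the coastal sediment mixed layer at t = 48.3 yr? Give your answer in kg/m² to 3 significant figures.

4.59 kg/m²

Residence time τ = M₀/F₀ = 106.2 yr. The eventual steady state is M_∞ = M₀·(F₁/F₀) = 2.949 × 0.06999/0.02777 = 7.4325 kg/m².
The anomaly ΔM(t) = M(t) − M_∞ decays as ΔM₀·e^(−t/τ) with ΔM₀ = 2.949 − 7.4325 = −4.483 kg/m².
At t = 48.3 yr, e^(−t/τ) = e^(−0.4548) = 0.6346, so ΔM = −2.845 kg/m² and M = 7.4325 − 2.845 = 4.5875 kg/m².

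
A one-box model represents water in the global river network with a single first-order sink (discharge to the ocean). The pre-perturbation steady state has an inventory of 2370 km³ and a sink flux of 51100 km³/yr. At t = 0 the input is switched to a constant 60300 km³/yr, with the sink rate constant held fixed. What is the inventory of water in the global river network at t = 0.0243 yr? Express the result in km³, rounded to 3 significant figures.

Residence time τ = M₀/F₀ = 0.04638 yr. The eventual steady state is M_∞ = M₀·(F₁/F₀) = 2370 × 60300/51100 = 2796.7 km³.
The anomaly ΔM(t) = M(t) − M_∞ decays as ΔM₀·e^(−t/τ) with ΔM₀ = 2370 − 2796.7 = −426.7 km³.
At t = 0.0243 yr, e^(−t/τ) = e^(−0.5239) = 0.5922, so ΔM = −252.7 km³ and M = 2796.7 − 252.7 = 2544.0 km³.

2540 km³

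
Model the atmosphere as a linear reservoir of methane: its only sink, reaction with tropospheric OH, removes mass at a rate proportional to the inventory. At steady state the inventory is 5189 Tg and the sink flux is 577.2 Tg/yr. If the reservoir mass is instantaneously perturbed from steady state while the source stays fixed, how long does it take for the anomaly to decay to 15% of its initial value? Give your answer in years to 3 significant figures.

For a linear reservoir the anomaly decays as exp(−t/τ) with τ = M/F = 5189/577.2 = 8.990 yr.
exp(−t/τ) = 0.15 ⇒ t = −τ ln(0.15) = 8.990 × 1.897 = 17.06 yr.

17.1 yr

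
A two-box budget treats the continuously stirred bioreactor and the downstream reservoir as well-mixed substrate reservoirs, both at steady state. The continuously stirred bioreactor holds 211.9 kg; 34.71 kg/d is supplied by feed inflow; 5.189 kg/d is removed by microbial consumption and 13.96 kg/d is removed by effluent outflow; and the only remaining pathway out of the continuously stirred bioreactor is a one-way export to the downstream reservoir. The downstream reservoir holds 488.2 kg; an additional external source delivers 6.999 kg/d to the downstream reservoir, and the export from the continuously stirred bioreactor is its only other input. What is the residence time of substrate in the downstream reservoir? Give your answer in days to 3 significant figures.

Balance the continuously stirred bioreactor: ΣF_in = 34.710 kg/d.
Export to the downstream reservoir = ΣF_in − (5.189 + 13.96) = 15.561 kg/d.
Total input to the downstream reservoir = 15.561 + 6.999 = 22.560 kg/d; at steady state this equals its total output.
τ = M / F = 488.2 / 22.560 = 21.64 d.

21.6 d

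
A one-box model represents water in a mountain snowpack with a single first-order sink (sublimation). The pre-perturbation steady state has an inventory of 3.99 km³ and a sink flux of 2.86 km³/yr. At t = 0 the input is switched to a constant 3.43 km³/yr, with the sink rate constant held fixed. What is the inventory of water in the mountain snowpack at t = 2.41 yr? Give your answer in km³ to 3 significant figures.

4.64 km³

Residence time τ = M₀/F₀ = 1.395 yr. The eventual steady state is M_∞ = M₀·(F₁/F₀) = 3.99 × 3.43/2.86 = 4.7852 km³.
The anomaly ΔM(t) = M(t) − M_∞ decays as ΔM₀·e^(−t/τ) with ΔM₀ = 3.99 − 4.7852 = −0.7952 km³.
At t = 2.41 yr, e^(−t/τ) = e^(−1.727) = 0.1777, so ΔM = −0.1413 km³ and M = 4.7852 − 0.1413 = 4.6439 km³.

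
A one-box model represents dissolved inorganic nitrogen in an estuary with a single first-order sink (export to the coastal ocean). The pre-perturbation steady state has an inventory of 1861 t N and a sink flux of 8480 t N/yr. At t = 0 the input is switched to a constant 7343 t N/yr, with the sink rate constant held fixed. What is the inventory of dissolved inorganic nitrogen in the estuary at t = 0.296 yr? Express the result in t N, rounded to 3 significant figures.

The sink rate constant is k = F₀/M₀ = 8480/1861 = 4.557 yr⁻¹.
Solving dM/dt = F₁ − kM with M(0) = M₀ gives M(t) = F₁/k + (M₀ − F₁/k)·e^(−kt).
F₁/k = 7343/4.557 = 1611.5 t N; kt = 4.557 × 0.296 = 1.349, e^(−kt) = 0.2596.
M(0.296) = 1611.5 + (1861 − 1611.5) × 0.2596 = 1611.5 + 64.77 = 1676.2 t N.

1680 t N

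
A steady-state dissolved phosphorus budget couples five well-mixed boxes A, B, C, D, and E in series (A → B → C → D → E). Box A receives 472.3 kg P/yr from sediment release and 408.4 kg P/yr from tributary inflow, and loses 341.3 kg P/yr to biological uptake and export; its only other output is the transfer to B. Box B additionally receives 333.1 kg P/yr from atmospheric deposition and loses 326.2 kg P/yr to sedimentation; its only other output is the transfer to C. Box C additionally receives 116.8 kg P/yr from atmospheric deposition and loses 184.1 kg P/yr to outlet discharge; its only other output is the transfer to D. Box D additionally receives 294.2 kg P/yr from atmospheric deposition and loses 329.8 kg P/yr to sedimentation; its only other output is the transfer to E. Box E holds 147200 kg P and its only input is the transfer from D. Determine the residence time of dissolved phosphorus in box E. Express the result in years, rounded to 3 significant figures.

332 yr

Box A: F(A→B) = (472.3 + 408.4) − 341.3 = 539.40 kg P/yr.
Box B: F(B→C) = (539.40 + 333.1) − 326.2 = 546.30 kg P/yr.
Box C: F(C→D) = (546.30 + 116.8) − 184.1 = 479.00 kg P/yr.
Box D: F(D→E) = (479.00 + 294.2) − 329.8 = 443.40 kg P/yr.
Box E throughput = its input = 443.40 kg P/yr; τ = 147200 / 443.40 = 332.0 yr.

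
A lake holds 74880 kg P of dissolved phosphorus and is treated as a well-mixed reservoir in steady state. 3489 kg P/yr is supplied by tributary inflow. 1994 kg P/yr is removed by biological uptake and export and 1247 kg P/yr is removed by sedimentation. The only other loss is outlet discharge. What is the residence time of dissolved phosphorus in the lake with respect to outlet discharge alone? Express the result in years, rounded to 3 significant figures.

302 yr

At steady state ΣF_in = ΣF_out.
ΣF_in = 3489.0 kg P/yr.
Outlet discharge flux = ΣF_in − (1994 + 1247) = 3489.0 − 3241 = 248.0 kg P/yr.
τ = M / F = 74880 / 248.0 = 301.9 yr.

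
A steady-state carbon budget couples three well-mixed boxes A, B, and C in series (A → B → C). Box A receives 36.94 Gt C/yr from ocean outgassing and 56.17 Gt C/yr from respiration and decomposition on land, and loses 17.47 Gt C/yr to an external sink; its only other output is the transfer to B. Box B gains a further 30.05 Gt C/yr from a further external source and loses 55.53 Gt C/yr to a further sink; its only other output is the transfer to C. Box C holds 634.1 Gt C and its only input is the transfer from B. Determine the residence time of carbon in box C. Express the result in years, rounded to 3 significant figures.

Box A: F(A→B) = (36.94 + 56.17) − 17.47 = 75.640 Gt C/yr.
Box B: F(B→C) = (75.640 + 30.05) − 55.53 = 50.160 Gt C/yr.
Box C throughput = its input = 50.160 Gt C/yr; τ = 634.1 / 50.160 = 12.64 yr.

12.6 yr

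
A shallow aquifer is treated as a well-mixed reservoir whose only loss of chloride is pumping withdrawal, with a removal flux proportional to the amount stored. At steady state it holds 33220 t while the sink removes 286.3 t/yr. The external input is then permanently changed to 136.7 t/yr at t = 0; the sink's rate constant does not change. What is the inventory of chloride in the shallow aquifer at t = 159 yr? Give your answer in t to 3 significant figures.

Residence time τ = M₀/F₀ = 116.0 yr. The eventual steady state is M_∞ = M₀·(F₁/F₀) = 33220 × 136.7/286.3 = 15862 t.
The anomaly ΔM(t) = M(t) − M_∞ decays as ΔM₀·e^(−t/τ) with ΔM₀ = 33220 − 15862 = 17360 t.
At t = 159 yr, e^(−t/τ) = e^(−1.370) = 0.2540, so ΔM = 4410 t and M = 15862 + 4410 = 20271 t.

20300 t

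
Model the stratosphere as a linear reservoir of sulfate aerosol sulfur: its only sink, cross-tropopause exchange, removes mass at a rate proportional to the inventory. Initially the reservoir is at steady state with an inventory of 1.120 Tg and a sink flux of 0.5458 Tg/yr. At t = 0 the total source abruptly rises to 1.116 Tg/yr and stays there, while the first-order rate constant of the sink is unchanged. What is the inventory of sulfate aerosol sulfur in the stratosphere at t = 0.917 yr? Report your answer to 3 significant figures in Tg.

Residence time τ = M₀/F₀ = 2.052 yr. The eventual steady state is M_∞ = M₀·(F₁/F₀) = 1.120 × 1.116/0.5458 = 2.2901 Tg.
The anomaly ΔM(t) = M(t) − M_∞ decays as ΔM₀·e^(−t/τ) with ΔM₀ = 1.120 − 2.2901 = −1.170 Tg.
At t = 0.917 yr, e^(−t/τ) = e^(−0.4469) = 0.6396, so ΔM = −0.7484 Tg and M = 2.2901 − 0.7484 = 1.5417 Tg.

1.54 Tg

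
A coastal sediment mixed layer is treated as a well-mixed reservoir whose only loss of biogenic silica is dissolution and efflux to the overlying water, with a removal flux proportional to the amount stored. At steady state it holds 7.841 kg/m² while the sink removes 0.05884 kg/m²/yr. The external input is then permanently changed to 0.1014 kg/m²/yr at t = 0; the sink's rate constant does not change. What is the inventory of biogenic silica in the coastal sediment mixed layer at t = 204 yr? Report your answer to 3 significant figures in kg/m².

The sink rate constant is k = F₀/M₀ = 0.05884/7.841 = 0.007504 yr⁻¹.
Solving dM/dt = F₁ − kM with M(0) = M₀ gives M(t) = F₁/k + (M₀ − F₁/k)·e^(−kt).
F₁/k = 0.1014/0.007504 = 13.513 kg/m²; kt = 0.007504 × 204 = 1.531, e^(−kt) = 0.2164.
M(204) = 13.513 + (7.841 − 13.513) × 0.2164 = 13.513 − 1.227 = 12.285 kg/m².

12.3 kg/m²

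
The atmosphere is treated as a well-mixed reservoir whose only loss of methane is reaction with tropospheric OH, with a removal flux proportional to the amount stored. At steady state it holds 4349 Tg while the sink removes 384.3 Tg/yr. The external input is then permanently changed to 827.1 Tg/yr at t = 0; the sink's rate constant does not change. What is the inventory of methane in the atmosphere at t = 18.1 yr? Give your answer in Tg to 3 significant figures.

8350 Tg

The sink rate constant is k = F₀/M₀ = 384.3/4349 = 0.08837 yr⁻¹.
Solving dM/dt = F₁ − kM with M(0) = M₀ gives M(t) = F₁/k + (M₀ − F₁/k)·e^(−kt).
F₁/k = 827.1/0.08837 = 9360.0 Tg; kt = 0.08837 × 18.1 = 1.599, e^(−kt) = 0.2020.
M(18.1) = 9360.0 + (4349 − 9360.0) × 0.2020 = 9360.0 − 1012 = 8347.7 Tg.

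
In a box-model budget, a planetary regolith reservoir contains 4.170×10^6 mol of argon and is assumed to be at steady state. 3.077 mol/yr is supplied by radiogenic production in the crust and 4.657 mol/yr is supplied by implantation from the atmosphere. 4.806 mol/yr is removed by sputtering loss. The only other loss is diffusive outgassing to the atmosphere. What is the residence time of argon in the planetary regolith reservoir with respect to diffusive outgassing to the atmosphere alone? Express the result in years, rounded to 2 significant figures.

At steady state ΣF_in = ΣF_out.
ΣF_in = 3.077 + 4.657 = 7.7340 mol/yr.
Diffusive outgassing to the atmosphere flux = ΣF_in − (4.806) = 7.7340 − 4.806 = 2.928 mol/yr.
τ = M / F = 4.170×10^6 / 2.928 = 1.424×10^6 yr.

1.4×10^6 yr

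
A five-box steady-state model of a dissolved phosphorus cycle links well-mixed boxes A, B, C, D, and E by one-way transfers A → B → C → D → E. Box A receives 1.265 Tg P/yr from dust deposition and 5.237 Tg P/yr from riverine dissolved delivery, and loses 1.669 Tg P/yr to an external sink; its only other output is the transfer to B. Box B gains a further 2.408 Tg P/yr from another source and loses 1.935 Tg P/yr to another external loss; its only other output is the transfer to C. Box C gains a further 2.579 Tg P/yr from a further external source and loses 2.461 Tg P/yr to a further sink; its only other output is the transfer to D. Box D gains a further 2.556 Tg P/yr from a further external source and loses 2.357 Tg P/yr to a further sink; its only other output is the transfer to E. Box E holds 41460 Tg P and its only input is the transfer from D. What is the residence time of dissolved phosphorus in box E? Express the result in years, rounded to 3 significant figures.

7370 yr

Box A: F(A→B) = (1.265 + 5.237) − 1.669 = 4.8330 Tg P/yr.
Box B: F(B→C) = (4.8330 + 2.408) − 1.935 = 5.3060 Tg P/yr.
Box C: F(C→D) = (5.3060 + 2.579) − 2.461 = 5.4240 Tg P/yr.
Box D: F(D→E) = (5.4240 + 2.556) − 2.357 = 5.6230 Tg P/yr.
Box E throughput = its input = 5.6230 Tg P/yr; τ = 41460 / 5.6230 = 7373 yr.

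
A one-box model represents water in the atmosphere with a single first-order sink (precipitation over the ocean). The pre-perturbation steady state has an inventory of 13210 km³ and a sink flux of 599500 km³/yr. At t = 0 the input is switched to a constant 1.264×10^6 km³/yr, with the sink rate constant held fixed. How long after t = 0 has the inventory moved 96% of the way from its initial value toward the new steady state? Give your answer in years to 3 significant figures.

τ = M₀/F₀ = 13210/599500 = 0.02204 yr.
The remaining gap fraction is e^(−t/τ); 96% covered ⇒ e^(−t/τ) = 0.0400.
t = −τ ln(0.0400) = 0.02204 × 3.219 = 0.07093 yr.

0.0709 yr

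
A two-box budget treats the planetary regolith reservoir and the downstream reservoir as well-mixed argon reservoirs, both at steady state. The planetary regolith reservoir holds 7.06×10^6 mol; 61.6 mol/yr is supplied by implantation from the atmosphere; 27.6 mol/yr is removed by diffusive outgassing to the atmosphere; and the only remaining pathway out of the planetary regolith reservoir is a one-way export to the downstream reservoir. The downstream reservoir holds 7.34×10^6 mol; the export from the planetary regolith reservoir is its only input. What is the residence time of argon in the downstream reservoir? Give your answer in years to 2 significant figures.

Balance the planetary regolith reservoir: ΣF_in = 61.600 mol/yr.
Export to the downstream reservoir = ΣF_in − (27.6) = 34.000 mol/yr.
At steady state the output of the downstream reservoir equals its input, 34.000 mol/yr.
τ = M / F = 7.34×10^6 / 34.000 = 215900 yr.

220000 yr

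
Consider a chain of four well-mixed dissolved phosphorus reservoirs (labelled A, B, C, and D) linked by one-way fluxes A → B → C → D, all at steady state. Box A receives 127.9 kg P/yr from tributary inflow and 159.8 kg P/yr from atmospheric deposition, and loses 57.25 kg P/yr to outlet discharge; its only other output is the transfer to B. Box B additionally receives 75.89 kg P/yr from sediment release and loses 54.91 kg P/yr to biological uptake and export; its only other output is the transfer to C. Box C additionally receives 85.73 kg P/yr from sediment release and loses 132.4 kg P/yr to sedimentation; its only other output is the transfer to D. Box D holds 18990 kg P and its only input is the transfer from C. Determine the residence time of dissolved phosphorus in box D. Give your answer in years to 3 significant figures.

92.7 yr

Box A: F(A→B) = (127.9 + 159.8) − 57.25 = 230.45 kg P/yr.
Box B: F(B→C) = (230.45 + 75.89) − 54.91 = 251.43 kg P/yr.
Box C: F(C→D) = (251.43 + 85.73) − 132.4 = 204.76 kg P/yr.
Box D throughput = its input = 204.76 kg P/yr; τ = 18990 / 204.76 = 92.74 yr.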